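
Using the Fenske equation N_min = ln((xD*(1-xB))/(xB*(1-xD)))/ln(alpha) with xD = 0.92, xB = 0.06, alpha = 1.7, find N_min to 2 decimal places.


N_min = ln((xD*(1-xB))/(xB*(1-xD))) / ln(alpha)
Numerator inside ln: 0.8648 / 0.0048 = 180.166667
ln(180.166667) = 5.193882
ln(alpha) = ln(1.7) = 0.530628
N_min = 5.193882 / 0.530628 = 9.79


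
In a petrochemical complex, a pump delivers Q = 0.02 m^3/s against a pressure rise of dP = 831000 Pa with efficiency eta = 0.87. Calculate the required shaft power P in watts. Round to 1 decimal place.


P = Q * dP / eta
P = 0.02 * 831000 / 0.87
P = 16620.0 / 0.87
P = 19103.4 W


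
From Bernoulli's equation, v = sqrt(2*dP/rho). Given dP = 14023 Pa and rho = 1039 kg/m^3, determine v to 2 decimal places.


v = sqrt(2*dP/rho)
v = sqrt(2*14023/1039)
v = sqrt(26.993263)
v = 5.20 m/s


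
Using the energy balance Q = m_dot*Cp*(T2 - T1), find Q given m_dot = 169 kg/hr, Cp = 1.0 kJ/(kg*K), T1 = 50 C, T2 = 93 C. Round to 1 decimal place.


Q = m_dot * Cp * (T2 - T1)
Q = 169 * 1.0 * (93 - 50)
Q = 169 * 1.0 * 43
Q = 7267.0 kJ/hr


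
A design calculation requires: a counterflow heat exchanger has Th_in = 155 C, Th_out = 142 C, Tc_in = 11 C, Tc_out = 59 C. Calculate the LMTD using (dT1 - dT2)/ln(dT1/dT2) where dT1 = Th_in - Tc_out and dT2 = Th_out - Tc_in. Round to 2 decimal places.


dT1 = Th_in - Tc_out = 155 - 59 = 96
dT2 = Th_out - Tc_in = 142 - 11 = 131
LMTD = (dT1 - dT2) / ln(dT1/dT2)
LMTD = (96 - 131) / ln(96/131)
LMTD = 112.59 K


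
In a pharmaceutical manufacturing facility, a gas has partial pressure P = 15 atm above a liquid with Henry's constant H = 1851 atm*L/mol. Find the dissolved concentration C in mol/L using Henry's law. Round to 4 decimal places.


C = P / H
C = 15 / 1851
C = 0.0081 mol/L


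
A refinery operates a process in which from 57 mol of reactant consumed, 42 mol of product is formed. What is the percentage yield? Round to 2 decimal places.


Yield = (moles product / moles consumed) * 100%
Yield = (42 / 57) * 100
Yield = 0.7368 * 100
Yield = 73.68%


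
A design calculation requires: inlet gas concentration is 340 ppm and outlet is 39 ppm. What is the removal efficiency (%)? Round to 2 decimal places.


Efficiency = (G_in - G_out) / G_in * 100%
Efficiency = (340 - 39) / 340 * 100
Efficiency = 301 / 340 * 100
Efficiency = 88.53%


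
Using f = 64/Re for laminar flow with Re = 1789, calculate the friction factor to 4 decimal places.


f = 64 / Re
f = 64 / 1789
f = 0.0358


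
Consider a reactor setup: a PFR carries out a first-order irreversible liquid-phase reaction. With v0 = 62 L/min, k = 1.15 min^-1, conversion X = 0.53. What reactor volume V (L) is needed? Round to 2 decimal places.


V = (v0/k) * ln(1/(1-X))
V = (62/1.15) * ln(1/(1-0.53))
V = 53.913043 * ln(2.12766)
V = 53.913043 * 0.755023
V = 40.71 L


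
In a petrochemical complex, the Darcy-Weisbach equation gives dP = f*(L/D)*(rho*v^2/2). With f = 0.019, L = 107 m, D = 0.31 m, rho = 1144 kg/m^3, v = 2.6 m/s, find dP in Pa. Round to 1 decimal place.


dP = f * (L/D) * (rho*v^2/2)
dP = 0.019 * (107/0.31) * (1144*2.6^2/2)
L/D = 345.16129032
rho*v^2/2 = 1144*6.76/2 = 3866.72
dP = 0.019 * 345.16129032 * 3866.72
dP = 25358.2 Pa


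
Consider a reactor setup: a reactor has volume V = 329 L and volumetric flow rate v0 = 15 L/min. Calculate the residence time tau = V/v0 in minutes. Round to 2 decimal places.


tau = V / v0
tau = 329 / 15
tau = 21.93 min


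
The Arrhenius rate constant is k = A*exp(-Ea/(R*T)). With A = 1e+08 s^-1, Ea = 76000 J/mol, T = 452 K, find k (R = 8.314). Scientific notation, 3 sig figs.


k = A * exp(-Ea/(R*T))
k = 1e+08 * exp(-76000 / (8.314 * 452))
k = 1e+08 * exp(-20.223911)
k = 1.65e-01


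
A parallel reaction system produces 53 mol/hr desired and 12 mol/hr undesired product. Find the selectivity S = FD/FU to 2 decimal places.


S = desired product rate / undesired product rate
S = 53 / 12
S = 4.42


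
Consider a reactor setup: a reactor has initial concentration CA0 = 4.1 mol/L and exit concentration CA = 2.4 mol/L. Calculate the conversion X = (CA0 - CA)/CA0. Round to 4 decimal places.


X = (CA0 - CA) / CA0
X = (4.1 - 2.4) / 4.1
X = 1.7 / 4.1
X = 0.4146


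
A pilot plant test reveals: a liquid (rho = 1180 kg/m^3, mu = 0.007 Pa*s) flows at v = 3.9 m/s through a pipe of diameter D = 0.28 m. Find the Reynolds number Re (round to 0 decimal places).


Re = rho * v * D / mu
Re = 1180 * 3.9 * 0.28 / 0.007
Re = 1288.56 / 0.007
Re = 184080


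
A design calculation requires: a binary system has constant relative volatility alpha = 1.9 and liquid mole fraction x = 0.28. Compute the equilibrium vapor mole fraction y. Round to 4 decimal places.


y = alpha*x / (1 + (alpha-1)*x)
y = 1.9*0.28 / (1 + (1.9-1)*0.28)
y = 0.532 / (1 + 0.252)
y = 0.532 / 1.252
y = 0.4249


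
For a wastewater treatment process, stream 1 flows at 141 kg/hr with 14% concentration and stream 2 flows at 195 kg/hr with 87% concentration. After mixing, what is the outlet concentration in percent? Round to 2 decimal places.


Mass balance on solute: F1*x1 + F2*x2 = F3*x3
F3 = F1 + F2 = 141 + 195 = 336 kg/hr
x3 = (F1*x1 + F2*x2)/F3
x3 = (141*0.14 + 195*0.87) / 336
x3 = 56.37%


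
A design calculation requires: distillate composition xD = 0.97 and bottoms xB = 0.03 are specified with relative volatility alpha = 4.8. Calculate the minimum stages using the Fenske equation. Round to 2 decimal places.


N_min = ln((xD*(1-xB))/(xB*(1-xD))) / ln(alpha)
Numerator inside ln: 0.9409 / 0.0009 = 1045.444444
ln(1045.444444) = 6.952197
ln(alpha) = ln(4.8) = 1.568616
N_min = 6.952197 / 1.568616 = 4.43


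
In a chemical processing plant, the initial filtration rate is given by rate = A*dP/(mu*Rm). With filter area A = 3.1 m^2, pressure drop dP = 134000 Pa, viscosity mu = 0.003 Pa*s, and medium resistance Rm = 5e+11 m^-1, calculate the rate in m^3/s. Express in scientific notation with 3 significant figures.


rate = A * dP / (mu * Rm)
rate = 3.1 * 134000 / (0.003 * 5e+11)
rate = 415400.0 / 1.500e+09
rate = 2.77e-04 m^3/s


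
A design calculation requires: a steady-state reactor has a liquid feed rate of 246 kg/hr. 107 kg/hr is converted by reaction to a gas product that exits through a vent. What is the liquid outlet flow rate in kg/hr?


Steady-state mass balance on the main outlet: F_out = F_in - F_removed
F_out = 246 - 107
F_out = 139 kg/hr


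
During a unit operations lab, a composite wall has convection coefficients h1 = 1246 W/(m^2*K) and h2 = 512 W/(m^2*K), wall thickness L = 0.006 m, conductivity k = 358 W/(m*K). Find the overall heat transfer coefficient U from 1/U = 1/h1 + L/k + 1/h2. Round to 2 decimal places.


1/U = 1/h1 + L/k + 1/h2
1/U = 1/1246 + 0.006/358 + 1/512
1/U = 0.0008025682 + 1.67598e-05 + 0.001953125
1/U = 0.002772453
U = 360.69 W/(m^2*K)


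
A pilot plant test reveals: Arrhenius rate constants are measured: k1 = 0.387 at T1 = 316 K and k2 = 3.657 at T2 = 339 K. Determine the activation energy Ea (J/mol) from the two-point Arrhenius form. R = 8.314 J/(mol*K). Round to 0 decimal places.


Ea = R * ln(k2/k1) / (1/T1 - 1/T2)
ln(k2/k1) = ln(3.657/0.387) = 2.2459737
1/T1 - 1/T2 = 1/316 - 1/339 = 0.000214704455
Ea = 8.314 * 2.2459737 / 0.000214704455
Ea = 86971 J/mol


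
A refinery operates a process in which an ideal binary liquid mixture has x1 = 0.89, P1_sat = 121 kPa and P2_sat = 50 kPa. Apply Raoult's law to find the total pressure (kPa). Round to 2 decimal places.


P = x1*P1_sat + x2*P2_sat
x2 = 1 - x1 = 1 - 0.89 = 0.11
P = 0.89*121 + 0.11*50
P = 107.69 + 5.5
P = 113.19 kPa


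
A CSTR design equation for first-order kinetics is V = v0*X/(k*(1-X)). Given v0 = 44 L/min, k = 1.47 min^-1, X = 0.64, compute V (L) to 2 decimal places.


V = v0 * X / (k * (1 - X))
V = 44 * 0.64 / (1.47 * (1 - 0.64))
V = 28.16 / (1.47 * 0.36)
V = 28.16 / 0.5292
V = 53.21 L


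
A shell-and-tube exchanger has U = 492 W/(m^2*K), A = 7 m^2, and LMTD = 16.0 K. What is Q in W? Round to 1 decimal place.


Q = U * A * LMTD
Q = 492 * 7 * 16.0
Q = 55104.0 W


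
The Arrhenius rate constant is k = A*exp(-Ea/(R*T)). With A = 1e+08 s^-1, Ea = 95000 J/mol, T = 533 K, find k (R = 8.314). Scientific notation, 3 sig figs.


k = A * exp(-Ea/(R*T))
k = 1e+08 * exp(-95000 / (8.314 * 533))
k = 1e+08 * exp(-21.438104)
k = 4.89e-02


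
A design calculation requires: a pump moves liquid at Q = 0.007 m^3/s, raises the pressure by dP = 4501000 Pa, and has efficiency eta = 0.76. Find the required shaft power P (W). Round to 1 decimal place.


P = Q * dP / eta
P = 0.007 * 4501000 / 0.76
P = 31507.0 / 0.76
P = 41456.6 W


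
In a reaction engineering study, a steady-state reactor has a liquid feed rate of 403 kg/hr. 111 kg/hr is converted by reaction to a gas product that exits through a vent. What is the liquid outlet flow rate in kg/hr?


Steady-state mass balance on the main outlet: F_out = F_in - F_removed
F_out = 403 - 111
F_out = 292 kg/hr


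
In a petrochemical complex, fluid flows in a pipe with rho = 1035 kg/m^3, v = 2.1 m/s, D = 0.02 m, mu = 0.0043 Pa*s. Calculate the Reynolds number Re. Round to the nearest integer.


Re = rho * v * D / mu
Re = 1035 * 2.1 * 0.02 / 0.0043
Re = 43.47 / 0.0043
Re = 10109


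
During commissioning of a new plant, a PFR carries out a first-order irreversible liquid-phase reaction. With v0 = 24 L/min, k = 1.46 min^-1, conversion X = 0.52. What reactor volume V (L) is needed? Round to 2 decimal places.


V = (v0/k) * ln(1/(1-X))
V = (24/1.46) * ln(1/(1-0.52))
V = 16.438356 * ln(2.083333)
V = 16.438356 * 0.733969
V = 12.07 L


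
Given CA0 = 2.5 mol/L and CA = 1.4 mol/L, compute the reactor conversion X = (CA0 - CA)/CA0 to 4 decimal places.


X = (CA0 - CA) / CA0
X = (2.5 - 1.4) / 2.5
X = 1.1 / 2.5
X = 0.4400


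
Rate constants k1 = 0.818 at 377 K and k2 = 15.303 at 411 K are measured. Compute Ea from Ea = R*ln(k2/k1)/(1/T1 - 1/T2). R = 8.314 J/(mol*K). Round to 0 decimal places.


Ea = R * ln(k2/k1) / (1/T1 - 1/T2)
ln(k2/k1) = ln(15.303/0.818) = 2.9289418
1/T1 - 1/T2 = 1/377 - 1/411 = 0.00021942987
Ea = 8.314 * 2.9289418 / 0.00021942987
Ea = 110975 J/mol


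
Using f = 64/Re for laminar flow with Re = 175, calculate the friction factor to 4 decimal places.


f = 64 / Re
f = 64 / 175
f = 0.3657


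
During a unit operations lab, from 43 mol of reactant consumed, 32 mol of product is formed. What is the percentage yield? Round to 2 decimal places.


Yield = (moles product / moles consumed) * 100%
Yield = (32 / 43) * 100
Yield = 0.7442 * 100
Yield = 74.42%


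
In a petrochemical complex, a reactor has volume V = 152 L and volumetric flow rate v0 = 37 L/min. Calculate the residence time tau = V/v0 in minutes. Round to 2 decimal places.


tau = V / v0
tau = 152 / 37
tau = 4.11 min


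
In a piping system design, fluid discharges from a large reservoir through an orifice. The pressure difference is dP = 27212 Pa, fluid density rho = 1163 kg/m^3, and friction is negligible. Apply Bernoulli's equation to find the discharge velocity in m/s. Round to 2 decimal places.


v = sqrt(2*dP/rho)
v = sqrt(2*27212/1163)
v = sqrt(46.796217)
v = 6.84 m/s


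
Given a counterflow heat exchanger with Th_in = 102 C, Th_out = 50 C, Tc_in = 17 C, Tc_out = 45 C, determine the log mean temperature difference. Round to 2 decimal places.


dT1 = Th_in - Tc_out = 102 - 45 = 57
dT2 = Th_out - Tc_in = 50 - 17 = 33
LMTD = (dT1 - dT2) / ln(dT1/dT2)
LMTD = (57 - 33) / ln(57/33)
LMTD = 43.91 K


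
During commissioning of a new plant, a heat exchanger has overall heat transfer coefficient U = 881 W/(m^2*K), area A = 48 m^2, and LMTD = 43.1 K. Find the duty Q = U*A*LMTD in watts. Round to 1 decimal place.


Q = U * A * LMTD
Q = 881 * 48 * 43.1
Q = 1822612.8 W


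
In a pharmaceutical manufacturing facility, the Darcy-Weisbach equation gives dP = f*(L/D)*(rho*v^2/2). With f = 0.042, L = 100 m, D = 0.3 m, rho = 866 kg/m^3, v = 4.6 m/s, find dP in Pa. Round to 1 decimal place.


dP = f * (L/D) * (rho*v^2/2)
dP = 0.042 * (100/0.3) * (866*4.6^2/2)
L/D = 333.33333333
rho*v^2/2 = 866*21.16/2 = 9162.28
dP = 0.042 * 333.33333333 * 9162.28
dP = 128271.9 Pa


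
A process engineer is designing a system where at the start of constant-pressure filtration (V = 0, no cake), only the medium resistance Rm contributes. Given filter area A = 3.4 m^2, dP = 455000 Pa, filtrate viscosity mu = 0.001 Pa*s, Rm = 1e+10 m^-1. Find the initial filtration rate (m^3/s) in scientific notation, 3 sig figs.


rate = A * dP / (mu * Rm)
rate = 3.4 * 455000 / (0.001 * 1e+10)
rate = 1547000.0 / 1.000e+07
rate = 1.55e-01 m^3/s


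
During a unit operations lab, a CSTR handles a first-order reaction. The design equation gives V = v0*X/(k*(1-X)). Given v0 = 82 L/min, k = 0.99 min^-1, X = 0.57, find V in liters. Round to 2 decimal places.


V = v0 * X / (k * (1 - X))
V = 82 * 0.57 / (0.99 * (1 - 0.57))
V = 46.74 / (0.99 * 0.43)
V = 46.74 / 0.4257
V = 109.80 L


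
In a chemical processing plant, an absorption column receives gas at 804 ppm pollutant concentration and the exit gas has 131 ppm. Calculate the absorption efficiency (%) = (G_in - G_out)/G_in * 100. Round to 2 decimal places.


Efficiency = (G_in - G_out) / G_in * 100%
Efficiency = (804 - 131) / 804 * 100
Efficiency = 673 / 804 * 100
Efficiency = 83.71%


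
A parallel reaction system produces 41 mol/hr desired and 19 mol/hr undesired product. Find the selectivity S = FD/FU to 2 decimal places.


S = desired product rate / undesired product rate
S = 41 / 19
S = 2.16


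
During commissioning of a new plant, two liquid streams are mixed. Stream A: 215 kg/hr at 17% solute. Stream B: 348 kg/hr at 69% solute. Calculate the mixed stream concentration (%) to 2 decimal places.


Mass balance on solute: F1*x1 + F2*x2 = F3*x3
F3 = F1 + F2 = 215 + 348 = 563 kg/hr
x3 = (F1*x1 + F2*x2)/F3
x3 = (215*0.17 + 348*0.69) / 563
x3 = 49.14%


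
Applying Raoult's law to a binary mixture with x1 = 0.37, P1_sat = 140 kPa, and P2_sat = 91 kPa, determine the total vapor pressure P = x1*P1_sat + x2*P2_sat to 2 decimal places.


P = x1*P1_sat + x2*P2_sat
x2 = 1 - x1 = 1 - 0.37 = 0.63
P = 0.37*140 + 0.63*91
P = 51.8 + 57.33
P = 109.13 kPa


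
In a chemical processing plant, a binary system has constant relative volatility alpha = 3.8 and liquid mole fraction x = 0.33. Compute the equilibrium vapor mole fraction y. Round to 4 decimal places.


y = alpha*x / (1 + (alpha-1)*x)
y = 3.8*0.33 / (1 + (3.8-1)*0.33)
y = 1.254 / (1 + 0.924)
y = 1.254 / 1.924
y = 0.6518


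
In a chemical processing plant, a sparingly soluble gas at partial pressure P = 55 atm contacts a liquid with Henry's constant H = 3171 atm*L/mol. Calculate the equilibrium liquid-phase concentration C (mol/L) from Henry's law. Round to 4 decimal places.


C = P / H
C = 55 / 3171
C = 0.0173 mol/L


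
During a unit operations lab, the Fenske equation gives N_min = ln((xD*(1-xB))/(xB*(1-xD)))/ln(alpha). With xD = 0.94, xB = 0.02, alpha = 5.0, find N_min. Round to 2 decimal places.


N_min = ln((xD*(1-xB))/(xB*(1-xD))) / ln(alpha)
Numerator inside ln: 0.9212 / 0.0012 = 767.666667
ln(767.666667) = 6.643356
ln(alpha) = ln(5.0) = 1.609438
N_min = 6.643356 / 1.609438 = 4.13


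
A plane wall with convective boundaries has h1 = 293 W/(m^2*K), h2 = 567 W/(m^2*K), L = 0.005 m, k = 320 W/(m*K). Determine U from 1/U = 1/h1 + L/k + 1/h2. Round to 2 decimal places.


1/U = 1/h1 + L/k + 1/h2
1/U = 1/293 + 0.005/320 + 1/567
1/U = 0.0034129693 + 1.5625e-05 + 0.0017636684
1/U = 0.0051922627
U = 192.59 W/(m^2*K)


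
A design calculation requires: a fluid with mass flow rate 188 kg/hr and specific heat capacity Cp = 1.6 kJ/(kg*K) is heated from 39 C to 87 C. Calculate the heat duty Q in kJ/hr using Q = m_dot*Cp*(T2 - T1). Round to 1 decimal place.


Q = m_dot * Cp * (T2 - T1)
Q = 188 * 1.6 * (87 - 39)
Q = 188 * 1.6 * 48
Q = 14438.4 kJ/hr


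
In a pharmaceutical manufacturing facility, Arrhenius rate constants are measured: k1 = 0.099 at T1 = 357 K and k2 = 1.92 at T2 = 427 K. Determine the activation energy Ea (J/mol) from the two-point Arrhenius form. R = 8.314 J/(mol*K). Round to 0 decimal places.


Ea = R * ln(k2/k1) / (1/T1 - 1/T2)
ln(k2/k1) = ln(1.92/0.099) = 2.9649606
1/T1 - 1/T2 = 1/357 - 1/427 = 0.000459200073
Ea = 8.314 * 2.9649606 / 0.000459200073
Ea = 53682 J/mol


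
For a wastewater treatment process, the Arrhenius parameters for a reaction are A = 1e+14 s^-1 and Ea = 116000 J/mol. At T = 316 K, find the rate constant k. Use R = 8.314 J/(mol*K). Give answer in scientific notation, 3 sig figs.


k = A * exp(-Ea/(R*T))
k = 1e+14 * exp(-116000 / (8.314 * 316))
k = 1e+14 * exp(-44.153068)
k = 6.68e-06


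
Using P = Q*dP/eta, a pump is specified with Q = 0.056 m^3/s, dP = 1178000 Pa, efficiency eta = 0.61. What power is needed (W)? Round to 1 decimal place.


P = Q * dP / eta
P = 0.056 * 1178000 / 0.61
P = 65968.0 / 0.61
P = 108144.3 W


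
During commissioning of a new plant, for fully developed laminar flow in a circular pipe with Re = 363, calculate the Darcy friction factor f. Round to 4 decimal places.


f = 64 / Re
f = 64 / 363
f = 0.1763


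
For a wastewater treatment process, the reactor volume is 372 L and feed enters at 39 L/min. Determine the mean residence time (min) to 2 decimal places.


tau = V / v0
tau = 372 / 39
tau = 9.54 min


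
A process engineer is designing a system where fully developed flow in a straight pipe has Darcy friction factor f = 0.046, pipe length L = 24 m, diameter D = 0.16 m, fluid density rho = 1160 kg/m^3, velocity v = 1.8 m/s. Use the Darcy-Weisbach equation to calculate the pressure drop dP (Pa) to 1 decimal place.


dP = f * (L/D) * (rho*v^2/2)
dP = 0.046 * (24/0.16) * (1160*1.8^2/2)
L/D = 150.0
rho*v^2/2 = 1160*3.24/2 = 1879.2
dP = 0.046 * 150.0 * 1879.2
dP = 12966.5 Pa


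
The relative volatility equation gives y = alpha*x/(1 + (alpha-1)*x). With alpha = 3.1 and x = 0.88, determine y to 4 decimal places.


y = alpha*x / (1 + (alpha-1)*x)
y = 3.1*0.88 / (1 + (3.1-1)*0.88)
y = 2.728 / (1 + 1.848)
y = 2.728 / 2.848
y = 0.9579


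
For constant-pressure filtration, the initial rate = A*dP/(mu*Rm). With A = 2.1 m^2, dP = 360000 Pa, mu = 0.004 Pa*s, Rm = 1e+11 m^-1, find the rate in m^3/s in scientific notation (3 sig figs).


rate = A * dP / (mu * Rm)
rate = 2.1 * 360000 / (0.004 * 1e+11)
rate = 756000.0 / 4.000e+08
rate = 1.89e-03 m^3/s


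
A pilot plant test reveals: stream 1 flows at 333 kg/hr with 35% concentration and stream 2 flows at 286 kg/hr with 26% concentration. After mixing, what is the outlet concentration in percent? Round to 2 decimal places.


Mass balance on solute: F1*x1 + F2*x2 = F3*x3
F3 = F1 + F2 = 333 + 286 = 619 kg/hr
x3 = (F1*x1 + F2*x2)/F3
x3 = (333*0.35 + 286*0.26) / 619
x3 = 30.84%


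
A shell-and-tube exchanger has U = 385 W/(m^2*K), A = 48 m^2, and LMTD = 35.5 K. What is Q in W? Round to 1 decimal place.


Q = U * A * LMTD
Q = 385 * 48 * 35.5
Q = 656040.0 W


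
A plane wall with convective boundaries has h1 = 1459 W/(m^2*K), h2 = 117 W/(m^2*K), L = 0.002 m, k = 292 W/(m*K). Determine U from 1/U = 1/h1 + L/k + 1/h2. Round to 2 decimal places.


1/U = 1/h1 + L/k + 1/h2
1/U = 1/1459 + 0.002/292 + 1/117
1/U = 0.000685401 + 6.8493e-06 + 0.0085470085
1/U = 0.0092392588
U = 108.23 W/(m^2*K)


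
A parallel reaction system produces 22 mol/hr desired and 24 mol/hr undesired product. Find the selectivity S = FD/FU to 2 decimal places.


S = desired product rate / undesired product rate
S = 22 / 24
S = 0.92


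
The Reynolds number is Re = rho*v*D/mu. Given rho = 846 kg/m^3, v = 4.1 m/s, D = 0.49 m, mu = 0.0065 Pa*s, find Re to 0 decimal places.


Re = rho * v * D / mu
Re = 846 * 4.1 * 0.49 / 0.0065
Re = 1699.614 / 0.0065
Re = 261479


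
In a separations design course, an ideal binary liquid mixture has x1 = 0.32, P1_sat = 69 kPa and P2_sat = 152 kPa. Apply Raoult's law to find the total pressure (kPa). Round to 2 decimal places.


P = x1*P1_sat + x2*P2_sat
x2 = 1 - x1 = 1 - 0.32 = 0.68
P = 0.32*69 + 0.68*152
P = 22.08 + 103.36
P = 125.44 kPa


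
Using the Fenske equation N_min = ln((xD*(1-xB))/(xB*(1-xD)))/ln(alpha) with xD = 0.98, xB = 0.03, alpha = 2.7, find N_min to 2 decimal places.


N_min = ln((xD*(1-xB))/(xB*(1-xD))) / ln(alpha)
Numerator inside ln: 0.9506 / 0.0006 = 1584.333333
ln(1584.333333) = 7.367919
ln(alpha) = ln(2.7) = 0.993252
N_min = 7.367919 / 0.993252 = 7.42


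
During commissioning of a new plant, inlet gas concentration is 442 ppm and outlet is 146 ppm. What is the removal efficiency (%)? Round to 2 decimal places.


Efficiency = (G_in - G_out) / G_in * 100%
Efficiency = (442 - 146) / 442 * 100
Efficiency = 296 / 442 * 100
Efficiency = 66.97%


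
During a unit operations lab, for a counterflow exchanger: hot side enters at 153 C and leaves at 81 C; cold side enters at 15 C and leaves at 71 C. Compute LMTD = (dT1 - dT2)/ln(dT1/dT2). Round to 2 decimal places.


dT1 = Th_in - Tc_out = 153 - 71 = 82
dT2 = Th_out - Tc_in = 81 - 15 = 66
LMTD = (dT1 - dT2) / ln(dT1/dT2)
LMTD = (82 - 66) / ln(82/66)
LMTD = 73.71 K


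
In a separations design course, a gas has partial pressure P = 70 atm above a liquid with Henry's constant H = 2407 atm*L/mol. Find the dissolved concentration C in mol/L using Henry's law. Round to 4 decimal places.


C = P / H
C = 70 / 2407
C = 0.0291 mol/L


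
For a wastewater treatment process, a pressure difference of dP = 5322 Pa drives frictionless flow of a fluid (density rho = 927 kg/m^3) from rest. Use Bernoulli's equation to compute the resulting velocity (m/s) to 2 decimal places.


v = sqrt(2*dP/rho)
v = sqrt(2*5322/927)
v = sqrt(11.482201)
v = 3.39 m/s


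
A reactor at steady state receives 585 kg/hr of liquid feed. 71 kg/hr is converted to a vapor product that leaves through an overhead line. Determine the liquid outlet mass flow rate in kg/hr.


Steady-state mass balance on the main outlet: F_out = F_in - F_removed
F_out = 585 - 71
F_out = 514 kg/hr


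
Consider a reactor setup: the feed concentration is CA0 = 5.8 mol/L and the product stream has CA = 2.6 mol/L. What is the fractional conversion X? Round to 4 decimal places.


X = (CA0 - CA) / CA0
X = (5.8 - 2.6) / 5.8
X = 3.2 / 5.8
X = 0.5517


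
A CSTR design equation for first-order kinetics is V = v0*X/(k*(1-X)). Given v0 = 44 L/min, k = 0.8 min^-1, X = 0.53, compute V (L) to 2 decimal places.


V = v0 * X / (k * (1 - X))
V = 44 * 0.53 / (0.8 * (1 - 0.53))
V = 23.32 / (0.8 * 0.47)
V = 23.32 / 0.376
V = 62.02 L


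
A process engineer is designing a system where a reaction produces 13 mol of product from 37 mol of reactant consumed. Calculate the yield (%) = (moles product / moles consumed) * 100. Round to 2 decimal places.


Yield = (moles product / moles consumed) * 100%
Yield = (13 / 37) * 100
Yield = 0.3514 * 100
Yield = 35.14%


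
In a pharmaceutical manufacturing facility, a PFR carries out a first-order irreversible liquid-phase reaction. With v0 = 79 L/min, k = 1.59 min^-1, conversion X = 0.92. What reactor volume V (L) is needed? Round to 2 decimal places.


V = (v0/k) * ln(1/(1-X))
V = (79/1.59) * ln(1/(1-0.92))
V = 49.685535 * ln(12.5)
V = 49.685535 * 2.525729
V = 125.49 L


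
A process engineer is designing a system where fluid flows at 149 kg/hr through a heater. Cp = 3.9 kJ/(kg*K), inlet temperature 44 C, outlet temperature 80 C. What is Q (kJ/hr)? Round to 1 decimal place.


Q = m_dot * Cp * (T2 - T1)
Q = 149 * 3.9 * (80 - 44)
Q = 149 * 3.9 * 36
Q = 20919.6 kJ/hr


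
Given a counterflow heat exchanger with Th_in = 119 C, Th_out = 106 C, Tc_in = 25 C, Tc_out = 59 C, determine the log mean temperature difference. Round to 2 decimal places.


dT1 = Th_in - Tc_out = 119 - 59 = 60
dT2 = Th_out - Tc_in = 106 - 25 = 81
LMTD = (dT1 - dT2) / ln(dT1/dT2)
LMTD = (60 - 81) / ln(60/81)
LMTD = 69.98 K


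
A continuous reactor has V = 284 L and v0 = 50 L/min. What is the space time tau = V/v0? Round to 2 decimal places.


tau = V / v0
tau = 284 / 50
tau = 5.68 min


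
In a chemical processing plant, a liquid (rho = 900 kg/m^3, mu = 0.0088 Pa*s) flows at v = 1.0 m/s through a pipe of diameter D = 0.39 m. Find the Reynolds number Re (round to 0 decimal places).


Re = rho * v * D / mu
Re = 900 * 1.0 * 0.39 / 0.0088
Re = 351.0 / 0.0088
Re = 39886


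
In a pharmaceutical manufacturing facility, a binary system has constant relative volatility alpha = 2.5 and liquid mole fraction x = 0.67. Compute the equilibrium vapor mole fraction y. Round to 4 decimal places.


y = alpha*x / (1 + (alpha-1)*x)
y = 2.5*0.67 / (1 + (2.5-1)*0.67)
y = 1.675 / (1 + 1.005)
y = 1.675 / 2.005
y = 0.8354


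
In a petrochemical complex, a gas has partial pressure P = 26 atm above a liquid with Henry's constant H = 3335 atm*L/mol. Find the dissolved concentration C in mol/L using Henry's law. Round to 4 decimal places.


C = P / H
C = 26 / 3335
C = 0.0078 mol/L


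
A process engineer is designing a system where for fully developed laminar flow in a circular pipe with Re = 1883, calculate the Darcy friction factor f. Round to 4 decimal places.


f = 64 / Re
f = 64 / 1883
f = 0.0340


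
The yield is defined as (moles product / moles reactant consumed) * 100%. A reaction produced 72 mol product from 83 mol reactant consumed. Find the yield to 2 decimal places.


Yield = (moles product / moles consumed) * 100%
Yield = (72 / 83) * 100
Yield = 0.8675 * 100
Yield = 86.75%


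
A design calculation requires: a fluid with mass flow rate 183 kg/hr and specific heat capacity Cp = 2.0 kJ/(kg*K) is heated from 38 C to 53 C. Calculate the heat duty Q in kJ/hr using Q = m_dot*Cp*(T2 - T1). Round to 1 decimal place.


Q = m_dot * Cp * (T2 - T1)
Q = 183 * 2.0 * (53 - 38)
Q = 183 * 2.0 * 15
Q = 5490.0 kJ/hr


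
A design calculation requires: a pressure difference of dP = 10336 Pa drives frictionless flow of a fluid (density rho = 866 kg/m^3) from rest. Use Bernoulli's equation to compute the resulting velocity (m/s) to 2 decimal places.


v = sqrt(2*dP/rho)
v = sqrt(2*10336/866)
v = sqrt(23.87067)
v = 4.89 m/s


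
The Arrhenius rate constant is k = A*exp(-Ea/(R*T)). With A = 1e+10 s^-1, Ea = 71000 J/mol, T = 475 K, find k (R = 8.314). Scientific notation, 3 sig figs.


k = A * exp(-Ea/(R*T))
k = 1e+10 * exp(-71000 / (8.314 * 475))
k = 1e+10 * exp(-17.978552)
k = 1.56e+02


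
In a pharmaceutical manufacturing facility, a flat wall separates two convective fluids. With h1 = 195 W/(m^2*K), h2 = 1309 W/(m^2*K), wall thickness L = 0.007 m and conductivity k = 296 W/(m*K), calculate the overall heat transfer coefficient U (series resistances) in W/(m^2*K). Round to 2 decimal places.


1/U = 1/h1 + L/k + 1/h2
1/U = 1/195 + 0.007/296 + 1/1309
1/U = 0.0051282051 + 2.36486e-05 + 0.0007639419
1/U = 0.0059157956
U = 169.04 W/(m^2*K)


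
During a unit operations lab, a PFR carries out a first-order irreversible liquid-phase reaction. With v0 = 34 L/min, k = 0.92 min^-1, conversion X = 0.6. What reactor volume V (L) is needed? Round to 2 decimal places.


V = (v0/k) * ln(1/(1-X))
V = (34/0.92) * ln(1/(1-0.6))
V = 36.956522 * ln(2.5)
V = 36.956522 * 0.916291
V = 33.86 L


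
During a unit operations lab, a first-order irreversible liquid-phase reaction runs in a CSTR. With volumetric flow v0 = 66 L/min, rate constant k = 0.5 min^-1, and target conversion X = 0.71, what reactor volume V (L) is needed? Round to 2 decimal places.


V = v0 * X / (k * (1 - X))
V = 66 * 0.71 / (0.5 * (1 - 0.71))
V = 46.86 / (0.5 * 0.29)
V = 46.86 / 0.145
V = 323.17 L


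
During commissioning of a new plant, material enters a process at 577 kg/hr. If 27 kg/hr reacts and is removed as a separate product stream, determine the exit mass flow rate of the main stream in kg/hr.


Steady-state mass balance on the main outlet: F_out = F_in - F_removed
F_out = 577 - 27
F_out = 550 kg/hr


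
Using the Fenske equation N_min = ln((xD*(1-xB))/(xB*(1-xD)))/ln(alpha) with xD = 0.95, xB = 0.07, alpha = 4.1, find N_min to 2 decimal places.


N_min = ln((xD*(1-xB))/(xB*(1-xD))) / ln(alpha)
Numerator inside ln: 0.8835 / 0.0035 = 252.428571
ln(252.428571) = 5.531128
ln(alpha) = ln(4.1) = 1.410987
N_min = 5.531128 / 1.410987 = 3.92


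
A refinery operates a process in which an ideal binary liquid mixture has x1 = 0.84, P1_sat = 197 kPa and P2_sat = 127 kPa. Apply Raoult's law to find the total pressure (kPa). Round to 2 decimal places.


P = x1*P1_sat + x2*P2_sat
x2 = 1 - x1 = 1 - 0.84 = 0.16
P = 0.84*197 + 0.16*127
P = 165.48 + 20.32
P = 185.80 kPa


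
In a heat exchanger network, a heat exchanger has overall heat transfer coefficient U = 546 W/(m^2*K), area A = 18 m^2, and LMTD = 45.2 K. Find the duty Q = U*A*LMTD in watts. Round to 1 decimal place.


Q = U * A * LMTD
Q = 546 * 18 * 45.2
Q = 444225.6 W


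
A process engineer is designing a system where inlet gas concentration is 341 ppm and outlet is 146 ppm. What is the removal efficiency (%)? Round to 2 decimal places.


Efficiency = (G_in - G_out) / G_in * 100%
Efficiency = (341 - 146) / 341 * 100
Efficiency = 195 / 341 * 100
Efficiency = 57.18%


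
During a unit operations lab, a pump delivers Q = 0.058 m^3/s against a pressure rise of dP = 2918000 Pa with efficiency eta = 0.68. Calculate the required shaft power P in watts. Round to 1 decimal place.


P = Q * dP / eta
P = 0.058 * 2918000 / 0.68
P = 169244.0 / 0.68
P = 248888.2 W


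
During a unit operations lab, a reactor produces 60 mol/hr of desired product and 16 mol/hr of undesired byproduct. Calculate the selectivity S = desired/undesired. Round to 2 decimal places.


S = desired product rate / undesired product rate
S = 60 / 16
S = 3.75


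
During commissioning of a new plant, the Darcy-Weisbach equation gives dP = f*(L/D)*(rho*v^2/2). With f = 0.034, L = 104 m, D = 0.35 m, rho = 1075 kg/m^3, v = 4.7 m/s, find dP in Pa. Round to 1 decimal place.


dP = f * (L/D) * (rho*v^2/2)
dP = 0.034 * (104/0.35) * (1075*4.7^2/2)
L/D = 297.14285714
rho*v^2/2 = 1075*22.09/2 = 11873.375
dP = 0.034 * 297.14285714 * 11873.375
dP = 119955.0 Pa


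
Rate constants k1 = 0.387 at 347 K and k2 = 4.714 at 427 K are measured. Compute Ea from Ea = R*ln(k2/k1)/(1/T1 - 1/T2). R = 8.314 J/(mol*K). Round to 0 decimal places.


Ea = R * ln(k2/k1) / (1/T1 - 1/T2)
ln(k2/k1) = ln(4.714/0.387) = 2.4998674
1/T1 - 1/T2 = 1/347 - 1/427 = 0.000539924006
Ea = 8.314 * 2.4998674 / 0.000539924006
Ea = 38494 J/mol


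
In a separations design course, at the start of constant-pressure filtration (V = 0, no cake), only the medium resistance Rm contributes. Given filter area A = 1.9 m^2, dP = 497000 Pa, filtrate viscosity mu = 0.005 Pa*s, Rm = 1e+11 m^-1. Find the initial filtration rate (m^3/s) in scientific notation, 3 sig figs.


rate = A * dP / (mu * Rm)
rate = 1.9 * 497000 / (0.005 * 1e+11)
rate = 944300.0 / 5.000e+08
rate = 1.89e-03 m^3/s


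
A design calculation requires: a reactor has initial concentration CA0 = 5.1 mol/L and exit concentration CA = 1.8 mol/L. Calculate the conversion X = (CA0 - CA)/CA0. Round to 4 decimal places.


X = (CA0 - CA) / CA0
X = (5.1 - 1.8) / 5.1
X = 3.3 / 5.1
X = 0.6471


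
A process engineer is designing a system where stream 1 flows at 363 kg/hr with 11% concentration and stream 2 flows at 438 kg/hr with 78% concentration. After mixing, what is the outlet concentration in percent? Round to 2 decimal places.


Mass balance on solute: F1*x1 + F2*x2 = F3*x3
F3 = F1 + F2 = 363 + 438 = 801 kg/hr
x3 = (F1*x1 + F2*x2)/F3
x3 = (363*0.11 + 438*0.78) / 801
x3 = 47.64%


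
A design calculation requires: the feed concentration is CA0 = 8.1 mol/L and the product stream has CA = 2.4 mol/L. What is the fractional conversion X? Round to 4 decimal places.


X = (CA0 - CA) / CA0
X = (8.1 - 2.4) / 8.1
X = 5.7 / 8.1
X = 0.7037


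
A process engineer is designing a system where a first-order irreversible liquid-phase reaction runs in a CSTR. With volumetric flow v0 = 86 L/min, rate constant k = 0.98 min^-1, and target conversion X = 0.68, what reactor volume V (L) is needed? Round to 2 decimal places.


V = v0 * X / (k * (1 - X))
V = 86 * 0.68 / (0.98 * (1 - 0.68))
V = 58.48 / (0.98 * 0.32)
V = 58.48 / 0.3136
V = 186.48 L


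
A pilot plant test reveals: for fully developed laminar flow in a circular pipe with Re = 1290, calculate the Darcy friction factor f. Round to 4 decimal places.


f = 64 / Re
f = 64 / 1290
f = 0.0496


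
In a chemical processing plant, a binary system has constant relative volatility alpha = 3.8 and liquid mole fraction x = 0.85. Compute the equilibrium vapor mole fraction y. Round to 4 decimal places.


y = alpha*x / (1 + (alpha-1)*x)
y = 3.8*0.85 / (1 + (3.8-1)*0.85)
y = 3.23 / (1 + 2.38)
y = 3.23 / 3.38
y = 0.9556


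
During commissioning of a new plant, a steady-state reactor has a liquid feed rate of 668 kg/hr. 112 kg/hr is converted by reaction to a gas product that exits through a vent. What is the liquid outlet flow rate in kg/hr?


Steady-state mass balance on the main outlet: F_out = F_in - F_removed
F_out = 668 - 112
F_out = 556 kg/hr


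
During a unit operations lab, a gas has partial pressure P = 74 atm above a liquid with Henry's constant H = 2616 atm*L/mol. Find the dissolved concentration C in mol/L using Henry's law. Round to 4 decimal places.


C = P / H
C = 74 / 2616
C = 0.0283 mol/L


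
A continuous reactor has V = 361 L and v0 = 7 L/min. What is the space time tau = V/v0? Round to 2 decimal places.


tau = V / v0
tau = 361 / 7
tau = 51.57 min


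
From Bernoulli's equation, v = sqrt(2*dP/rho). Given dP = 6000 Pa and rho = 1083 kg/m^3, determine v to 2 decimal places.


v = sqrt(2*dP/rho)
v = sqrt(2*6000/1083)
v = sqrt(11.080332)
v = 3.33 m/s


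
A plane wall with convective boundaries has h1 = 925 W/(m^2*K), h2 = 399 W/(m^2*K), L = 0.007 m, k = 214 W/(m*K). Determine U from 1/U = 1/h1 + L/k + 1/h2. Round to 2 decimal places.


1/U = 1/h1 + L/k + 1/h2
1/U = 1/925 + 0.007/214 + 1/399
1/U = 0.0010810811 + 3.27103e-05 + 0.0025062657
1/U = 0.0036200571
U = 276.24 W/(m^2*K)


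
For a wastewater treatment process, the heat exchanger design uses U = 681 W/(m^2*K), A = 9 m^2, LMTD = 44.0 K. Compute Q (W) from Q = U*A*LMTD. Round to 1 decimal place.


Q = U * A * LMTD
Q = 681 * 9 * 44.0
Q = 269676.0 W


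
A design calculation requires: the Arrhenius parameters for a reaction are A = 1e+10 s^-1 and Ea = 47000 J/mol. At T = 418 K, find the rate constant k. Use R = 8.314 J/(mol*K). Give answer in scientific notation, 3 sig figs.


k = A * exp(-Ea/(R*T))
k = 1e+10 * exp(-47000 / (8.314 * 418))
k = 1e+10 * exp(-13.524199)
k = 1.34e+04


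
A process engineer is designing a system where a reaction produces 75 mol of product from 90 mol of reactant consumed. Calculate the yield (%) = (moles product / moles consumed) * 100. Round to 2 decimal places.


Yield = (moles product / moles consumed) * 100%
Yield = (75 / 90) * 100
Yield = 0.8333 * 100
Yield = 83.33%


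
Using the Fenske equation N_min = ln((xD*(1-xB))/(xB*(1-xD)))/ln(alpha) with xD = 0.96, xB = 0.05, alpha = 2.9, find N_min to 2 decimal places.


N_min = ln((xD*(1-xB))/(xB*(1-xD))) / ln(alpha)
Numerator inside ln: 0.912 / 0.002 = 456.0
ln(456.0) = 6.122493
ln(alpha) = ln(2.9) = 1.064711
N_min = 6.122493 / 1.064711 = 5.75


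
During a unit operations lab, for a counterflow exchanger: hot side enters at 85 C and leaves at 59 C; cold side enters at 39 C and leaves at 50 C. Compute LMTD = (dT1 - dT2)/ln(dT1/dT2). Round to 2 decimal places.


dT1 = Th_in - Tc_out = 85 - 50 = 35
dT2 = Th_out - Tc_in = 59 - 39 = 20
LMTD = (dT1 - dT2) / ln(dT1/dT2)
LMTD = (35 - 20) / ln(35/20)
LMTD = 26.80 K


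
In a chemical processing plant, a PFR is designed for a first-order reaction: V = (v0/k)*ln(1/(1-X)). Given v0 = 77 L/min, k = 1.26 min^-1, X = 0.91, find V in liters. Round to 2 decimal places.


V = (v0/k) * ln(1/(1-X))
V = (77/1.26) * ln(1/(1-0.91))
V = 61.111111 * ln(11.111111)
V = 61.111111 * 2.407946
V = 147.15 L


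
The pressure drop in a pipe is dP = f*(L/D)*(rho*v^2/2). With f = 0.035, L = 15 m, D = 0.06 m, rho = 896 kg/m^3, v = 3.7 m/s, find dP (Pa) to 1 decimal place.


dP = f * (L/D) * (rho*v^2/2)
dP = 0.035 * (15/0.06) * (896*3.7^2/2)
L/D = 250.0
rho*v^2/2 = 896*13.69/2 = 6133.12
dP = 0.035 * 250.0 * 6133.12
dP = 53664.8 Pa


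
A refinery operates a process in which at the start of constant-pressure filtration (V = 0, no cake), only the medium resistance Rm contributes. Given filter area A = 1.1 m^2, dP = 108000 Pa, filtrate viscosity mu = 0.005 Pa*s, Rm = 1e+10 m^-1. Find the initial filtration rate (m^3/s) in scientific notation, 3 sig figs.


rate = A * dP / (mu * Rm)
rate = 1.1 * 108000 / (0.005 * 1e+10)
rate = 118800.0 / 5.000e+07
rate = 2.38e-03 m^3/s


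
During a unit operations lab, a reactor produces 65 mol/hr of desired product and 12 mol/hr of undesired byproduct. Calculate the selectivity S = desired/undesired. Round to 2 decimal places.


S = desired product rate / undesired product rate
S = 65 / 12
S = 5.42


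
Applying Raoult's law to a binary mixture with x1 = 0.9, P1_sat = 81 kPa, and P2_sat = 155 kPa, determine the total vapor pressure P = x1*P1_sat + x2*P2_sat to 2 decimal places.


P = x1*P1_sat + x2*P2_sat
x2 = 1 - x1 = 1 - 0.9 = 0.1
P = 0.9*81 + 0.1*155
P = 72.9 + 15.5
P = 88.40 kPa


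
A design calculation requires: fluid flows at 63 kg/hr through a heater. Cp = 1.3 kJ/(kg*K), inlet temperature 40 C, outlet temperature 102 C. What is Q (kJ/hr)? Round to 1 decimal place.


Q = m_dot * Cp * (T2 - T1)
Q = 63 * 1.3 * (102 - 40)
Q = 63 * 1.3 * 62
Q = 5077.8 kJ/hr


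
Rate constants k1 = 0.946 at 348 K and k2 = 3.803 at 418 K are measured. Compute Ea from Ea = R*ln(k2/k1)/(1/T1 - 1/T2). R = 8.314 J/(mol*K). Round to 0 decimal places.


Ea = R * ln(k2/k1) / (1/T1 - 1/T2)
ln(k2/k1) = ln(3.803/0.946) = 1.3913029
1/T1 - 1/T2 = 1/348 - 1/418 = 0.000481218721
Ea = 8.314 * 1.3913029 / 0.000481218721
Ea = 24037 J/mol


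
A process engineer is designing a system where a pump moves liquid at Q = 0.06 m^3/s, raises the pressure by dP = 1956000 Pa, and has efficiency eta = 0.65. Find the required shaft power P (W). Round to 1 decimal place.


P = Q * dP / eta
P = 0.06 * 1956000 / 0.65
P = 117360.0 / 0.65
P = 180553.8 W


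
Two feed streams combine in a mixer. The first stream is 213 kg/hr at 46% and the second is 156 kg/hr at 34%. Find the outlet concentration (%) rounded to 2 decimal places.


Mass balance on solute: F1*x1 + F2*x2 = F3*x3
F3 = F1 + F2 = 213 + 156 = 369 kg/hr
x3 = (F1*x1 + F2*x2)/F3
x3 = (213*0.46 + 156*0.34) / 369
x3 = 40.93%


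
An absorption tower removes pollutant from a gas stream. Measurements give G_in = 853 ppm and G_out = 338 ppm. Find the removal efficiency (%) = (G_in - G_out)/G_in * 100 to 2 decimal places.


Efficiency = (G_in - G_out) / G_in * 100%
Efficiency = (853 - 338) / 853 * 100
Efficiency = 515 / 853 * 100
Efficiency = 60.38%


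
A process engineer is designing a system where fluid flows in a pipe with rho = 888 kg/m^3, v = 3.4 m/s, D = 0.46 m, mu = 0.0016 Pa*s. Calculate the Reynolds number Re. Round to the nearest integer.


Re = rho * v * D / mu
Re = 888 * 3.4 * 0.46 / 0.0016
Re = 1388.832 / 0.0016
Re = 868020


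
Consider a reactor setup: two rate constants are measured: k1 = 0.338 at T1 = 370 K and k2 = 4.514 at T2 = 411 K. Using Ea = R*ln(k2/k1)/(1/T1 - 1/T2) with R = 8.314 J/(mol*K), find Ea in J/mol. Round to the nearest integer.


Ea = R * ln(k2/k1) / (1/T1 - 1/T2)
ln(k2/k1) = ln(4.514/0.338) = 2.5918931
1/T1 - 1/T2 = 1/370 - 1/411 = 0.000269612678
Ea = 8.314 * 2.5918931 / 0.000269612678
Ea = 79926 J/mol


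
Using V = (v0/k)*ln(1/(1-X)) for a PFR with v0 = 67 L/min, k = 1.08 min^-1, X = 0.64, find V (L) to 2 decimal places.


V = (v0/k) * ln(1/(1-X))
V = (67/1.08) * ln(1/(1-0.64))
V = 62.037037 * ln(2.777778)
V = 62.037037 * 1.021651
V = 63.38 L
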